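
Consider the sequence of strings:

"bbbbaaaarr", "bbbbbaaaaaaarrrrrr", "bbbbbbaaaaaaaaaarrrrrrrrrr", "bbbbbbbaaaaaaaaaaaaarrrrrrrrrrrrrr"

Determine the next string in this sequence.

Reading off run lengths: b runs 4, 5, 6, 7; a runs 4, 7, 10, 13; r runs 2, 6, 10, 14 — each is linear in n (n = 1, 2, …).
At n = 5 the blocks have lengths 8, 16, 18.

bbbbbbbbaaaaaaaaaaaaaaaarrrrrrrrrrrrrrrrrr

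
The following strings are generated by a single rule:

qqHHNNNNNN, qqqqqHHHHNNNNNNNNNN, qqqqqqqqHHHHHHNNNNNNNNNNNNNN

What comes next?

Reading off run lengths: q runs 2, 5, 8; H runs 2, 4, 6; N runs 6, 10, 14 — each is linear in n (n = 1, 2, …).
For the next term, n = 4, so the run lengths are 11, 8, 18.

qqqqqqqqqqqHHHHHHHHNNNNNNNNNNNNNNNNNN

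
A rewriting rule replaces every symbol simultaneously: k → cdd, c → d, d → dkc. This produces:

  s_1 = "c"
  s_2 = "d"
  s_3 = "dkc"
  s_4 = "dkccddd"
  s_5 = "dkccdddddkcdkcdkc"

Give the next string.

dkccdddddkcdkcdkcdkcdkccddddkccddddkccddd

Applying the rule to each of the 17 symbols of dkccdddddkcdkcdkc gives the pieces dkc cdd d d dkc dkc dkc dkc dkc cdd d dkc cdd d dkc cdd d, which concatenate to the answer.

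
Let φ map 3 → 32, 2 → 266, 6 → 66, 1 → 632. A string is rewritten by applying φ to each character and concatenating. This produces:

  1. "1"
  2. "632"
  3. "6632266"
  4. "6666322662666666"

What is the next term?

Applying the rule to each of the 16 symbols of 6666322662666666 gives the pieces 66 66 66 66 32 266 266 66 66 266 66 66 66 66 66 66, which concatenate to the answer.

66666666322662666666266666666666666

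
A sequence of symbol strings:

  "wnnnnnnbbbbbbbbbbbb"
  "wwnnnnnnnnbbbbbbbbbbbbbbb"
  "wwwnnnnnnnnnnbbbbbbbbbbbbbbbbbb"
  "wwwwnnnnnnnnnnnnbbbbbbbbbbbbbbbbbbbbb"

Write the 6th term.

wwwwwwnnnnnnnnnnnnnnnnbbbbbbbbbbbbbbbbbbbbbbbbbbb

Each string has the form w^{n-2} n^{2n} b^{3n+3}, where the shown terms are n = 3, 4, 5, 6.
At n = 8 the blocks have lengths 6, 16, 27.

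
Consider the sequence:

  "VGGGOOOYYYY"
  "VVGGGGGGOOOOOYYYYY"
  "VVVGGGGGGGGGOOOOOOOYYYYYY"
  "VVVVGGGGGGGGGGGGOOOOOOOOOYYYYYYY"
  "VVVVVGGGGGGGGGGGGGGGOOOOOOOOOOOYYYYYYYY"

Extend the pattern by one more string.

VVVVVVGGGGGGGGGGGGGGGGGGOOOOOOOOOOOOOYYYYYYYYY

The n-th term is n V's then 3n G's then 2n+1 O's then n+3 Y's (n = 1, 2, …).
Setting n = 6 gives 6, 18, 13, 9 characters in each block.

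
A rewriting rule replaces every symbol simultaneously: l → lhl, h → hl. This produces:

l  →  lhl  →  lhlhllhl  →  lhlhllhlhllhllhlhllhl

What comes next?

lhlhllhlhllhllhlhllhlhllhllhlhllhllhlhllhlhllhllhlhllhl

Applying the rule to each of the 21 symbols of lhlhllhlhllhllhlhllhl gives the pieces lhl hl lhl hl lhl lhl hl lhl hl lhl lhl hl lhl lhl hl lhl hl lhl lhl hl lhl, which concatenate to the answer.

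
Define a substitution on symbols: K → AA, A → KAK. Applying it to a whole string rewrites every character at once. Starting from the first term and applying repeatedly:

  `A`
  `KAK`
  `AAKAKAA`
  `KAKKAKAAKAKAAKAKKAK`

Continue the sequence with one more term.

Applying the rule to each of the 19 symbols of KAKKAKAAKAKAAKAKKAK gives the pieces AA KAK AA AA KAK AA KAK KAK AA KAK AA KAK KAK AA KAK AA AA KAK AA, which concatenate to the answer.

AAKAKAAAAKAKAAKAKKAKAAKAKAAKAKKAKAAKAKAAAAKAKAA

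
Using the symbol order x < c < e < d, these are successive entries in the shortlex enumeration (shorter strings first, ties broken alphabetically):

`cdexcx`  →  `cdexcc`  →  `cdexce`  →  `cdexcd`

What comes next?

Find the rightmost character of cdexcd below d, bump it to the next letter, and reset everything to its right to x.

cdexex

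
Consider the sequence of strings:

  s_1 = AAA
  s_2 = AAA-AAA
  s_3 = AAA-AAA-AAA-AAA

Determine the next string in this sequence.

AAA-AAA-AAA-AAA-AAA-AAA-AAA-AAA

Every step duplicates the string with '-' between the halves.
One more doubling of AAA-AAA-AAA-AAA gives the answer.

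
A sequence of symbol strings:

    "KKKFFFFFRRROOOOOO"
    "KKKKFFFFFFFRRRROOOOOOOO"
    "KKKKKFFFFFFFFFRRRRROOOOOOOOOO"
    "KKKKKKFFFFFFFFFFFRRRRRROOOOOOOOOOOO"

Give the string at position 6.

KKKKKKKKFFFFFFFFFFFFFFFRRRRRRRROOOOOOOOOOOOOOOO

Reading off run lengths: K runs 3, 4, 5, 6; F runs 5, 7, 9, 11; R runs 3, 4, 5, 6; O runs 6, 8, 10, 12 — each is linear in n, where the shown terms are n = 3, 4, 5, 6.
At n = 8 the blocks have lengths 8, 15, 8, 16.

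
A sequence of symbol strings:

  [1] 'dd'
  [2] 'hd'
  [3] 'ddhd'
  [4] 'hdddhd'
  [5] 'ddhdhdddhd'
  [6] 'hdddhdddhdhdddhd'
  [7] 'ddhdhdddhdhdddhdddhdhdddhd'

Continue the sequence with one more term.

From term 3 onward, concatenate the second-to-last term with the last: dd·hd = ddhd, hd·ddhd = hdddhd, …
The next term joins hdddhdddhdhdddhd and ddhdhdddhdhdddhdddhdhdddhd.

hdddhdddhdhdddhdddhdhdddhdhdddhdddhdhdddhd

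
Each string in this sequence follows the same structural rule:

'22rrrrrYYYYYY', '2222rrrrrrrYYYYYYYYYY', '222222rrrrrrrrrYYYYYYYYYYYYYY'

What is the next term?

22222222rrrrrrrrrrrYYYYYYYYYYYYYYYYYY

Each string has the form 2^{2n} r^{2n+3} Y^{4n+2} (n = 1, 2, …).
Setting n = 4 gives 8, 11, 18 characters in each block.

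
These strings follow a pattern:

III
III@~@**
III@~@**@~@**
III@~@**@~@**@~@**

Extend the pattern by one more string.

III@~@**@~@**@~@**@~@**

Each term is the previous one with @~@** appended.
One more step from III@~@**@~@**@~@** gives the answer.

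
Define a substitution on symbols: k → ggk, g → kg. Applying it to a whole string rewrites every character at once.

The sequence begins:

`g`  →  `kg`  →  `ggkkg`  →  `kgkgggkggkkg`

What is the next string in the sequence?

Expanding kgkgggkggkkg: k→ggk, g→kg, k→ggk, g→kg, g→kg, g→kg, k→ggk, g→kg, g→kg, k→ggk, k→ggk, g→kg. Concatenated: ggk kg ggk kg kg kg ggk kg kg ggk ggk kg.

ggkkgggkkgkgkgggkkgkgggkggkkg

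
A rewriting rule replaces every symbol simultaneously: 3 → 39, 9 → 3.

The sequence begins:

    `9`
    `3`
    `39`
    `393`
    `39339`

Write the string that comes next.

39339393

Apply φ to 39339 symbol by symbol: 3→39, 9→3, 3→39, 3→39, 9→3; joined: 39 3 39 39 3.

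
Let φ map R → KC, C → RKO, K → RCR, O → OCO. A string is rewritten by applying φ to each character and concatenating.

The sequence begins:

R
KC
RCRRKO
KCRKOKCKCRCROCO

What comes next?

RCRRKOKCRCROCORCRRKORCRRKOKCRKOKCOCORKOOCO

φ(KCRKOKCKCRCROCO) expands symbol-by-symbol to RCR RKO KC RCR OCO RCR RKO RCR RKO KC RKO KC OCO RKO OCO; joining the 15 pieces gives the next term.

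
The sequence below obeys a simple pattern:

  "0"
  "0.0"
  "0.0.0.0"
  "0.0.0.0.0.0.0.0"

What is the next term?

s(k+1) = s(k)·.·s(k) — each term doubles the last with '.' between the halves.
Doubling 0.0.0.0.0.0.0.0 with '.' between the halves:

0.0.0.0.0.0.0.0.0.0.0.0.0.0.0.0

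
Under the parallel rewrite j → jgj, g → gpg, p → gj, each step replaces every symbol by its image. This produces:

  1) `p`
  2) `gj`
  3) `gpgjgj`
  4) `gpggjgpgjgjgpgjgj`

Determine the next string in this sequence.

gpggjgpggpgjgjgpggjgpgjgjgpgjgjgpggjgpgjgjgpgjgj

φ(gpggjgpgjgjgpgjgj) expands symbol-by-symbol to gpg gj gpg gpg jgj gpg gj gpg jgj gpg jgj gpg gj gpg jgj gpg jgj; joining the 17 pieces gives the next term.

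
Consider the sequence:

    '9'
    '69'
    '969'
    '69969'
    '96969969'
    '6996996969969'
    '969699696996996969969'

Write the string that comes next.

Each term (from the third on) is the two preceding terms concatenated in order: term 3 = 9·69 = 969.
The next term joins 6996996969969 and 969699696996996969969.

6996996969969969699696996996969969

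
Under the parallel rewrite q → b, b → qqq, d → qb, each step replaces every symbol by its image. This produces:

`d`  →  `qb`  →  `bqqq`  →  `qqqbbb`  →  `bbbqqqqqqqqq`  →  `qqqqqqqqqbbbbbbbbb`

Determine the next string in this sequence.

Rewriting the 18 symbols of qqqqqqqqqbbbbbbbbb one by one yields b b b b b b b b b qqq qqq qqq qqq qqq qqq qqq qqq qqq; concatenated:

bbbbbbbbbqqqqqqqqqqqqqqqqqqqqqqqqqqq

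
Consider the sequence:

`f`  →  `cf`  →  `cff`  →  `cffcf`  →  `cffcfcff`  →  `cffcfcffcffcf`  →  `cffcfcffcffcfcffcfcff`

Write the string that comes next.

cffcfcffcffcfcffcfcffcffcfcffcffcf

From term 3 onward, concatenate the last term with the second-to-last: cf·f = cff, cff·cf = cffcf, …
So term 8 is cffcfcffcffcfcffcfcff·cffcfcffcffcf.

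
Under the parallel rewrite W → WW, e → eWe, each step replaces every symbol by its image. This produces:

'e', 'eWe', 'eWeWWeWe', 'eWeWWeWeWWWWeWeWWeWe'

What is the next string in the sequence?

eWeWWeWeWWWWeWeWWeWeWWWWWWWWeWeWWeWeWWWWeWeWWeWe

Replace each of the 20 characters of eWeWWeWeWWWWeWeWWeWe in place — eWe WW eWe WW WW eWe WW eWe WW WW WW WW eWe WW eWe WW WW eWe WW eWe — and concatenate.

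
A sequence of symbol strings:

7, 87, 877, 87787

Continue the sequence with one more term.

This is a Fibonacci-style word recurrence s(k) = s(k−1)·s(k−2): e.g. 87·7 = 877.
Continuing: 87787 · 877 gives term 5.

87787877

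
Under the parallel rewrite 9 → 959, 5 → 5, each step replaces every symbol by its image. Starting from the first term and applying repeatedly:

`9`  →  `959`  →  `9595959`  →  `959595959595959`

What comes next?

9595959595959595959595959595959

Applying the rule to each of the 15 symbols of 959595959595959 gives the pieces 959 5 959 5 959 5 959 5 959 5 959 5 959 5 959, which concatenate to the answer.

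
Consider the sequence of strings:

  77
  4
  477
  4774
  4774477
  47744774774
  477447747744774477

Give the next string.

Each term (from the third on) is the previous term followed by the one before it: term 3 = 4·77 = 477.
The next term joins 477447747744774477 and 47744774774.

47744774774477447747744774774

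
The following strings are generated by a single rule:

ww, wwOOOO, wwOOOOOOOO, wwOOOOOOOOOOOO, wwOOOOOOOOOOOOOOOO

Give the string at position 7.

wwOOOOOOOOOOOOOOOOOOOOOOOO

Each term is the previous one with OOOO appended.
From wwOOOOOOOOOOOOOOOO, 2 further steps: wwOOOOOOOOOOOOOOOO → wwOOOOOOOOOOOOOOOOOOOO → (answer).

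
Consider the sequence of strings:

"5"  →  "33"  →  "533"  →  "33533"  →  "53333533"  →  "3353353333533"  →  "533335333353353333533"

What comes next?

3353353333533533335333353353333533

Each term (from the third on) is the two preceding terms concatenated in order: term 3 = 5·33 = 533.
So term 8 is 3353353333533·533335333353353333533.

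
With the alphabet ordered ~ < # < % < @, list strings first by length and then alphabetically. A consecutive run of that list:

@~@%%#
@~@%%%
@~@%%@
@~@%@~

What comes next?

Treat @~@%@~ as a base-4 numeral over the given alphabet and add one, carrying through any trailing @'s.

@~@%@#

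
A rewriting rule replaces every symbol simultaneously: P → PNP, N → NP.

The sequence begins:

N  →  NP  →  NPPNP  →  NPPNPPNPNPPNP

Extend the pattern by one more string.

NPPNPPNPNPPNPPNPNPPNPNPPNPPNPNPPNP

φ(NPPNPPNPNPPNP) expands symbol-by-symbol to NP PNP PNP NP PNP PNP NP PNP NP PNP PNP NP PNP; joining the 13 pieces gives the next term.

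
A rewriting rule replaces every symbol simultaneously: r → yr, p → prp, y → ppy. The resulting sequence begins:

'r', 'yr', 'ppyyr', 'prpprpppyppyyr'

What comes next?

Rewriting the 14 symbols of prpprpppyppyyr one by one yields prp yr prp prp yr prp prp prp ppy prp prp ppy ppy yr; concatenated:

prpyrprpprpyrprpprpprpppyprpprpppyppyyr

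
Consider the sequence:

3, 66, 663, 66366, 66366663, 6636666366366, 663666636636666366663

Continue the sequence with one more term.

This is a Fibonacci-style word recurrence s(k) = s(k−1)·s(k−2): e.g. 66·3 = 663.
The next term joins 663666636636666366663 and 6636666366366.

6636666366366663666636636666366366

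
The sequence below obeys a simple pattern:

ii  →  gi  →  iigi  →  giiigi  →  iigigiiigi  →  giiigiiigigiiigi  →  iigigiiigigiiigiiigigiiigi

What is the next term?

From term 3 onward, concatenate the second-to-last term with the last: ii·gi = iigi, gi·iigi = giiigi, …
The next term joins giiigiiigigiiigi and iigigiiigigiiigiiigigiiigi.

giiigiiigigiiigiiigigiiigigiiigiiigigiiigi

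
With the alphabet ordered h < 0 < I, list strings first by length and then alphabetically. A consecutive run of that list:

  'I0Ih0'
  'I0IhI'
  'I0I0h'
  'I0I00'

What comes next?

I0I0I

Find the rightmost character of I0I00 below I, bump it to the next letter, and reset everything to its right to h.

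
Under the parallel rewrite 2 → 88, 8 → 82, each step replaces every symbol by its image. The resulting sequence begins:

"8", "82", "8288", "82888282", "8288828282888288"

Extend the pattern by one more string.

82888282828882888288828282888282

φ(8288828282888288) expands symbol-by-symbol to 82 88 82 82 82 88 82 88 82 88 82 82 82 88 82 82; joining the 16 pieces gives the next term.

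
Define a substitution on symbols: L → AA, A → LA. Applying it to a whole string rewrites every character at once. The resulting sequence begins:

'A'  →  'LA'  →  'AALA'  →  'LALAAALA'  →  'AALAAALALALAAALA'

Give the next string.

φ(AALAAALALALAAALA) expands symbol-by-symbol to LA LA AA LA LA LA AA LA AA LA AA LA LA LA AA LA; joining the 16 pieces gives the next term.

LALAAALALALAAALAAALAAALALALAAALA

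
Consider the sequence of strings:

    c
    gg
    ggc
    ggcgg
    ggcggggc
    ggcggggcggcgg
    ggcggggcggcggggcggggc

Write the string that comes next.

ggcggggcggcggggcggggcggcggggcggcgg

From term 3 onward, concatenate the last term with the second-to-last: gg·c = ggc, ggc·gg = ggcgg, …
Continuing: ggcggggcggcggggcggggc · ggcggggcggcgg gives term 8.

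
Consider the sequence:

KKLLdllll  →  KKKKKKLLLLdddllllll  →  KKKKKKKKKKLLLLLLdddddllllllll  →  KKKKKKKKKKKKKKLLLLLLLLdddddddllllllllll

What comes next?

The n-th term is 4n-2 K's then 2n L's then 2n-1 d's then 2n+2 l's (n = 1, 2, …).
Setting n = 5 gives 18, 10, 9, 12 characters in each block.

KKKKKKKKKKKKKKKKKKLLLLLLLLLLdddddddddllllllllllll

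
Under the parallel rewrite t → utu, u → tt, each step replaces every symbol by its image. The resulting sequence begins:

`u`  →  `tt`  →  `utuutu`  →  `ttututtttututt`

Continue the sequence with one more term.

Replace each of the 14 characters of ttututtttututt in place — utu utu tt utu tt utu utu utu utu tt utu tt utu utu — and concatenate.

utuututtututtutuutuutuututtututtutuutu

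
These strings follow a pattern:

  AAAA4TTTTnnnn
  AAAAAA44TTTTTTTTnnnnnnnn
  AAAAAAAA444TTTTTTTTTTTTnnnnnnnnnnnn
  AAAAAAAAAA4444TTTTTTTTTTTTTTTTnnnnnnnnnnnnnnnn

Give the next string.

Each string has the form A^{2n+2} 4^{n} T^{4n} n^{4n} (n = 1, 2, …).
For the next term, n = 5, so the run lengths are 12, 5, 20, 20.

AAAAAAAAAAAA44444TTTTTTTTTTTTTTTTTTTTnnnnnnnnnnnnnnnnnnnn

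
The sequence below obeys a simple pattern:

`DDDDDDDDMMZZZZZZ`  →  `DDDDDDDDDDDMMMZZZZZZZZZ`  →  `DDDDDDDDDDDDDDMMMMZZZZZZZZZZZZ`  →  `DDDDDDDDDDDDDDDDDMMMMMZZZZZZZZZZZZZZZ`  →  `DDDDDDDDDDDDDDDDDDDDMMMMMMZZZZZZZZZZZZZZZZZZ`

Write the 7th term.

Reading off run lengths: D runs 8, 11, 14, 17, 20; M runs 2, 3, 4, 5, 6; Z runs 6, 9, 12, 15, 18 — each is linear in n, where the shown terms are n = 2, 3, 4, 5, 6.
At n = 8 the blocks have lengths 26, 8, 24.

DDDDDDDDDDDDDDDDDDDDDDDDDDMMMMMMMMZZZZZZZZZZZZZZZZZZZZZZZZ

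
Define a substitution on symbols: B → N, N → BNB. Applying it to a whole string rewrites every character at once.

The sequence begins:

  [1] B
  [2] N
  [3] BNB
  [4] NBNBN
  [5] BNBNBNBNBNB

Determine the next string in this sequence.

NBNBNBNBNBNBNBNBNBNBN

Expanding BNBNBNBNBNB: B→N, N→BNB, B→N, N→BNB, B→N, N→BNB, B→N, N→BNB, B→N, N→BNB, B→N. Concatenated: N BNB N BNB N BNB N BNB N BNB N.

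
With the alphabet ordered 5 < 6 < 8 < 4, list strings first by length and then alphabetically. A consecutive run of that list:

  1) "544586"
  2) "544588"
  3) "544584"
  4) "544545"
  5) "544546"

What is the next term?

Find the rightmost character of 544546 below 4, bump it to the next letter, and reset everything to its right to 5.

544548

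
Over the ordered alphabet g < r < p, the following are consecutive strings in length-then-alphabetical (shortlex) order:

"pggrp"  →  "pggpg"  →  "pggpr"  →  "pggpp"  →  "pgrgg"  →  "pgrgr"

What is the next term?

pgrgp

Find the rightmost character of pgrgr below p, bump it to the next letter, and reset everything to its right to g.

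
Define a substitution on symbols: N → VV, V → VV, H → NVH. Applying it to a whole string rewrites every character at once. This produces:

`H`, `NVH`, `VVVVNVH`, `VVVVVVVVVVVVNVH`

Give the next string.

φ(VVVVVVVVVVVVNVH) expands symbol-by-symbol to VV VV VV VV VV VV VV VV VV VV VV VV VV VV NVH; joining the 15 pieces gives the next term.

VVVVVVVVVVVVVVVVVVVVVVVVVVVVNVH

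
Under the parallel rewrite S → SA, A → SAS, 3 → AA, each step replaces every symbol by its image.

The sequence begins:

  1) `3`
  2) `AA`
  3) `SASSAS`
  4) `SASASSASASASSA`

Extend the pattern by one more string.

Applying the rule to each of the 14 symbols of SASASSASASASSA gives the pieces SA SAS SA SAS SA SA SAS SA SAS SA SAS SA SA SAS, which concatenate to the answer.

SASASSASASSASASASSASASSASASSASASAS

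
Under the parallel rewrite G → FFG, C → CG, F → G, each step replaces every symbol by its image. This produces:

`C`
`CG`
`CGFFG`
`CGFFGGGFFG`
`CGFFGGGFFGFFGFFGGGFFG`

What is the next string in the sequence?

Rewriting the 21 symbols of CGFFGGGFFGFFGFFGGGFFG one by one yields CG FFG G G FFG FFG FFG G G FFG G G FFG G G FFG FFG FFG G G FFG; concatenated:

CGFFGGGFFGFFGFFGGGFFGGGFFGGGFFGFFGFFGGGFFG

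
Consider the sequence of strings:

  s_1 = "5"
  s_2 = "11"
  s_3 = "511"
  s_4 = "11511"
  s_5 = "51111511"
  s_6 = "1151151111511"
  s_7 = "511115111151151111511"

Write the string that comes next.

1151151111511511115111151151111511

From term 3 onward, concatenate the second-to-last term with the last: 5·11 = 511, 11·511 = 11511, …
The next term joins 1151151111511 and 511115111151151111511.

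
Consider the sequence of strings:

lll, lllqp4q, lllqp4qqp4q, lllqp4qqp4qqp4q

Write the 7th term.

Every step adds qp4q to the end: s(k+1) = s(k)·qp4q.
From lllqp4qqp4qqp4q, 3 further steps: lllqp4qqp4qqp4q → lllqp4qqp4qqp4qqp4q → lllqp4qqp4qqp4qqp4qqp4q → (answer).

lllqp4qqp4qqp4qqp4qqp4qqp4q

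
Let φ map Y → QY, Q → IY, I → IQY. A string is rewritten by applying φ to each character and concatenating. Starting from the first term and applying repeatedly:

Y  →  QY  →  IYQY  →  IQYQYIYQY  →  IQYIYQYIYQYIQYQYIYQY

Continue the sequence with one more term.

Rewriting the 20 symbols of IQYIYQYIYQYIQYQYIYQY one by one yields IQY IY QY IQY QY IY QY IQY QY IY QY IQY IY QY IY QY IQY QY IY QY; concatenated:

IQYIYQYIQYQYIYQYIQYQYIYQYIQYIYQYIYQYIQYQYIYQY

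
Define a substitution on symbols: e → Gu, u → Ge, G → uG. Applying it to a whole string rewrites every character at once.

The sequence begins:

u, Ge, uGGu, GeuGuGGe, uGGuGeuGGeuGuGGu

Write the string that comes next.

φ(uGGuGeuGGeuGuGGu) expands symbol-by-symbol to Ge uG uG Ge uG Gu Ge uG uG Gu Ge uG Ge uG uG Ge; joining the 16 pieces gives the next term.

GeuGuGGeuGGuGeuGuGGuGeuGGeuGuGGe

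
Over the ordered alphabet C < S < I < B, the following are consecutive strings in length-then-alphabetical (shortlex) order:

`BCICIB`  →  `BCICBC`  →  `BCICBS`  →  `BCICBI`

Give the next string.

BCICBB

Find the rightmost character of BCICBI below B, bump it to the next letter, and reset everything to its right to C.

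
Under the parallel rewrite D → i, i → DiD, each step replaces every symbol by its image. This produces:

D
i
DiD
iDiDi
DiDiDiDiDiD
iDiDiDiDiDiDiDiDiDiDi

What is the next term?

DiDiDiDiDiDiDiDiDiDiDiDiDiDiDiDiDiDiDiDiDiD

Replace each of the 21 characters of iDiDiDiDiDiDiDiDiDiDi in place — DiD i DiD i DiD i DiD i DiD i DiD i DiD i DiD i DiD i DiD i DiD — and concatenate.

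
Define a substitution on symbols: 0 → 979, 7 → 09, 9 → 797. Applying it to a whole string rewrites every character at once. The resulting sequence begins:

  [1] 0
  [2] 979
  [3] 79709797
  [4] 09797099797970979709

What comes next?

Replace each of the 20 characters of 09797099797970979709 in place — 979 797 09 797 09 979 797 797 09 797 09 797 09 979 797 09 797 09 979 797 — and concatenate.

97979709797099797977970979709797099797970979709979797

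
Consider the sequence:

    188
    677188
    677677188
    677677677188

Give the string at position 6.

Every step adds 677 at the front: s(k+1) = 677·s(k).
From 677677677188, 2 further steps: 677677677188 → 677677677677188 → (answer).

677677677677677188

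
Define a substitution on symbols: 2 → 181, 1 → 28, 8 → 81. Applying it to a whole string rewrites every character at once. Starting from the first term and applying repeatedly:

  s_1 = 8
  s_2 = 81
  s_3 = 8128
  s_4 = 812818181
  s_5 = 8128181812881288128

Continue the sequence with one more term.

812818181288128812818181812818181812818181

φ(8128181812881288128) expands symbol-by-symbol to 81 28 181 81 28 81 28 81 28 181 81 81 28 181 81 81 28 181 81; joining the 19 pieces gives the next term.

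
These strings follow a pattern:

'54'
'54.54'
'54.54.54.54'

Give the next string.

54.54.54.54.54.54.54.54

Every step duplicates the string with '.' between the halves.
So the next term is two copies of 54.54.54.54 with '.' between the halves.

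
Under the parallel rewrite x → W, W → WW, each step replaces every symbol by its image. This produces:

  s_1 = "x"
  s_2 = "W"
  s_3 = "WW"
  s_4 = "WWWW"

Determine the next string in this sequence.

Apply φ to WWWW symbol by symbol: W→WW, W→WW, W→WW, W→WW; joined: WW WW WW WW.

WWWWWWWW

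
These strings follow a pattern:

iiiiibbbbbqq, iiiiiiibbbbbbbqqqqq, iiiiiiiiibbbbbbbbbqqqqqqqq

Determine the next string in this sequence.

iiiiiiiiiiibbbbbbbbbbbqqqqqqqqqqq

The n-th term is 2n+3 i's then 2n+3 b's then 3n-1 q's (n = 1, 2, …).
At n = 4 the blocks have lengths 11, 11, 11.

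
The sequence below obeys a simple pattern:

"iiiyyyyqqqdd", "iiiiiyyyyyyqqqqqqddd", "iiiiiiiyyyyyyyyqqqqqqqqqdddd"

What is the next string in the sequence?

iiiiiiiiiyyyyyyyyyyqqqqqqqqqqqqddddd

Reading off run lengths: i runs 3, 5, 7; y runs 4, 6, 8; q runs 3, 6, 9; d runs 2, 3, 4 — each is linear in n (n = 1, 2, …).
For the next term, n = 4, so the run lengths are 9, 10, 12, 5.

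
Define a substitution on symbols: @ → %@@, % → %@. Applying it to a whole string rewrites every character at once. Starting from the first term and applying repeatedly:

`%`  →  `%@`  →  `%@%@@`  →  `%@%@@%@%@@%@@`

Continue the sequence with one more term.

Applying the rule to each of the 13 symbols of %@%@@%@%@@%@@ gives the pieces %@ %@@ %@ %@@ %@@ %@ %@@ %@ %@@ %@@ %@ %@@ %@@, which concatenate to the answer.

%@%@@%@%@@%@@%@%@@%@%@@%@@%@%@@%@@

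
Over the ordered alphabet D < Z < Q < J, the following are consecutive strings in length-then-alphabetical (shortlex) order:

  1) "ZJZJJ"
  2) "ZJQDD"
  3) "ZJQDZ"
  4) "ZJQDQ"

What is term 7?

Advancing 3 positions from ZJQDQ through ZJQDQ → ZJQDJ → ZJQZD reaches term 7.

ZJQZZ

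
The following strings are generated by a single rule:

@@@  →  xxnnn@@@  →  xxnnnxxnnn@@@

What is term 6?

The strings grow by a fixed prefix xxnnn each time.
From xxnnnxxnnn@@@, 3 further steps: xxnnnxxnnn@@@ → xxnnnxxnnnxxnnn@@@ → xxnnnxxnnnxxnnnxxnnn@@@ → (answer).

xxnnnxxnnnxxnnnxxnnnxxnnn@@@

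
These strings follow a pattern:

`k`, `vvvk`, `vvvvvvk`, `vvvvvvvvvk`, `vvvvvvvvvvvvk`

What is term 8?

Every step adds vvv at the front: s(k+1) = vvv·s(k).
From vvvvvvvvvvvvk, 3 further steps: vvvvvvvvvvvvk → vvvvvvvvvvvvvvvk → vvvvvvvvvvvvvvvvvvk → (answer).

vvvvvvvvvvvvvvvvvvvvvk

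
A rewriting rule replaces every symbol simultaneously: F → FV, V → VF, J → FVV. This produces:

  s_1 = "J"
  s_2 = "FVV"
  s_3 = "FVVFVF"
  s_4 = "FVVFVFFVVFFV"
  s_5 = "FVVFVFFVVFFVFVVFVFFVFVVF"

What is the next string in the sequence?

FVVFVFFVVFFVFVVFVFFVFVVFFVVFVFFVVFFVFVVFFVVFVFFV

Replace each of the 24 characters of FVVFVFFVVFFVFVVFVFFVFVVF in place — FV VF VF FV VF FV FV VF VF FV FV VF FV VF VF FV VF FV FV VF FV VF VF FV — and concatenate.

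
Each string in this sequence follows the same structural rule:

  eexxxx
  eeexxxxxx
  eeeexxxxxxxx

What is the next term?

The n-th term is n e's then 2n x's, where the shown terms are n = 2, 3, 4.
Setting n = 5 gives 5, 10 characters in each block.

eeeeexxxxxxxxxx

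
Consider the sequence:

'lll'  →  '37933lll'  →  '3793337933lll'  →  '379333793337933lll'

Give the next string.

37933379333793337933lll

Every step adds 37933 at the front: s(k+1) = 37933·s(k).
So the next term is 37933·379333793337933lll.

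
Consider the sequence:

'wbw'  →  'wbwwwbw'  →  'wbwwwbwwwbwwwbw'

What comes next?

Each string is two copies of the previous one joined by 'w'.
Doubling wbwwwbwwwbwwwbw with 'w' between the halves:

wbwwwbwwwbwwwbwwwbwwwbwwwbwwwbw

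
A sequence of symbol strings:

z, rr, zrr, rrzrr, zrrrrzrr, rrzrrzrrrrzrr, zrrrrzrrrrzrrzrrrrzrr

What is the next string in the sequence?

rrzrrzrrrrzrrzrrrrzrrrrzrrzrrrrzrr

Each term (from the third on) is the two preceding terms concatenated in order: term 3 = z·rr = zrr.
Continuing: rrzrrzrrrrzrr · zrrrrzrrrrzrrzrrrrzrr gives term 8.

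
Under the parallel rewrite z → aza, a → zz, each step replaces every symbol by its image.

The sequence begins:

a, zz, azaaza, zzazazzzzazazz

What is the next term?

azaazazzazazzazaazaazaazazzazazzazaaza

φ(zzazazzzzazazz) expands symbol-by-symbol to aza aza zz aza zz aza aza aza aza zz aza zz aza aza; joining the 14 pieces gives the next term.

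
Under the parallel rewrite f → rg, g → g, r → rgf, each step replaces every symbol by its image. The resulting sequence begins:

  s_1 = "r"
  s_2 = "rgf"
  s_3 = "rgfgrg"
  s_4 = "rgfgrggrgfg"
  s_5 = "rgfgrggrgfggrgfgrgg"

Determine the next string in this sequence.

rgfgrggrgfggrgfgrgggrgfgrggrgfgg

Applying the rule to each of the 19 symbols of rgfgrggrgfggrgfgrgg gives the pieces rgf g rg g rgf g g rgf g rg g g rgf g rg g rgf g g, which concatenate to the answer.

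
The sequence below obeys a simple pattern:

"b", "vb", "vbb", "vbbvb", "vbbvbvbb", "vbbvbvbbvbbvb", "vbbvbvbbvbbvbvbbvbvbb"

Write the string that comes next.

vbbvbvbbvbbvbvbbvbvbbvbbvbvbbvbbvb

From term 3 onward, concatenate the last term with the second-to-last: vb·b = vbb, vbb·vb = vbbvb, …
So term 8 is vbbvbvbbvbbvbvbbvbvbb·vbbvbvbbvbbvb.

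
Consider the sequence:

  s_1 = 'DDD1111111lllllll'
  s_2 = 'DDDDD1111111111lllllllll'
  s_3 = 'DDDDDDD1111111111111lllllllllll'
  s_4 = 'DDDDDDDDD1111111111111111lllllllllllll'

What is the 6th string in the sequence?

DDDDDDDDDDDDD1111111111111111111111lllllllllllllllll

Term n consists of 2n-1 D's, followed by 3n+1 1's, followed by 2n+3 l's, where the shown terms are n = 2, 3, 4, 5.
Setting n = 7 gives 13, 22, 17 characters in each block.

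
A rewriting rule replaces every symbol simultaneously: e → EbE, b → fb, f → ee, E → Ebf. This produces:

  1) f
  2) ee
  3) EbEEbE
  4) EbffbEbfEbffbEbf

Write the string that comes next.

Applying the rule to each of the 16 symbols of EbffbEbfEbffbEbf gives the pieces Ebf fb ee ee fb Ebf fb ee Ebf fb ee ee fb Ebf fb ee, which concatenate to the answer.

EbffbeeeefbEbffbeeEbffbeeeefbEbffbee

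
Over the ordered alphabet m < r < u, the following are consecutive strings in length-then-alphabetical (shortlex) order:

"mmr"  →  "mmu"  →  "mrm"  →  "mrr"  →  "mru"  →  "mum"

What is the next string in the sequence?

Find the rightmost character of mum below u, bump it to the next letter, and reset everything to its right to m.

mur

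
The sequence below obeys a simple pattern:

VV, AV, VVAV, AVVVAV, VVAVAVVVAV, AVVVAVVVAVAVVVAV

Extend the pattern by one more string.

This is a Fibonacci-style word recurrence s(k) = s(k−2)·s(k−1): e.g. VV·AV = VVAV.
Continuing: VVAVAVVVAV · AVVVAVVVAVAVVVAV gives term 7.

VVAVAVVVAVAVVVAVVVAVAVVVAV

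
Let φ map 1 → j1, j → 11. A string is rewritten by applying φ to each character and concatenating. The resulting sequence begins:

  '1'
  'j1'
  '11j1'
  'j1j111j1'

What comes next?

Apply φ to j1j111j1 symbol by symbol: j→11, 1→j1, j→11, 1→j1, 1→j1, 1→j1, j→11, 1→j1; joined: 11 j1 11 j1 j1 j1 11 j1.

11j111j1j1j111j1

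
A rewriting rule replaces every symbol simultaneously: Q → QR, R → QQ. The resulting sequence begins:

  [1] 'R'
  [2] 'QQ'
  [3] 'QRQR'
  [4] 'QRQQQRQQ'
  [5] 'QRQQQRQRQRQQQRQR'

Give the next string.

φ(QRQQQRQRQRQQQRQR) expands symbol-by-symbol to QR QQ QR QR QR QQ QR QQ QR QQ QR QR QR QQ QR QQ; joining the 16 pieces gives the next term.

QRQQQRQRQRQQQRQQQRQQQRQRQRQQQRQQ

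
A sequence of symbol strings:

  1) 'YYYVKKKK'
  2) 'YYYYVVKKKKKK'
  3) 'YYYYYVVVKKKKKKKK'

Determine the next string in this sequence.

YYYYYYVVVVKKKKKKKKKK

Term n consists of n+1 Y's, followed by n-1 V's, followed by 2n K's, where the shown terms are n = 2, 3, 4.
At n = 5 the blocks have lengths 6, 4, 10.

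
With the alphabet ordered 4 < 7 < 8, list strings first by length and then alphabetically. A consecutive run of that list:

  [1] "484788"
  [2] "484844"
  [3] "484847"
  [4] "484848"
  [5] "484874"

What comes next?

Find the rightmost character of 484874 below 8, bump it to the next letter, and reset everything to its right to 4.

484877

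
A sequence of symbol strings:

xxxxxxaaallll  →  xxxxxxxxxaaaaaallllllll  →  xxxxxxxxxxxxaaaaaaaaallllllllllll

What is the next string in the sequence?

The n-th term is 3n+3 x's then 3n a's then 4n l's (n = 1, 2, …).
At n = 4 the blocks have lengths 15, 12, 16.

xxxxxxxxxxxxxxxaaaaaaaaaaaallllllllllllllll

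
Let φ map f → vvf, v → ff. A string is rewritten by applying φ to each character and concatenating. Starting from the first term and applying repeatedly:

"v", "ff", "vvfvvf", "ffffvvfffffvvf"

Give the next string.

Applying the rule to each of the 14 symbols of ffffvvfffffvvf gives the pieces vvf vvf vvf vvf ff ff vvf vvf vvf vvf vvf ff ff vvf, which concatenate to the answer.

vvfvvfvvfvvfffffvvfvvfvvfvvfvvfffffvvf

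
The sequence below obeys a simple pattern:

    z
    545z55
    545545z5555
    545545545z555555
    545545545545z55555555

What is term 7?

545545545545545545z555555555555

Every step adds 545 to the front and 55 to the end of the previous string.
From 545545545545z55555555, 2 further steps: 545545545545z55555555 → 545545545545545z5555555555 → (answer).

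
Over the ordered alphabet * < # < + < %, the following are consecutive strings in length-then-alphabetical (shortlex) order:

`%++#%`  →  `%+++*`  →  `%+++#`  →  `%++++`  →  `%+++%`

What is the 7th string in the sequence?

%++%#

Stepping forward 2 times from %+++%: %+++% → %++%*, then the target.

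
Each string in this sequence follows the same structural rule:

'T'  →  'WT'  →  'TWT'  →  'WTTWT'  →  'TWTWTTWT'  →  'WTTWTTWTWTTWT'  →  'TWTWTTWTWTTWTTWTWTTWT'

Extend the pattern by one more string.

Each term (from the third on) is the two preceding terms concatenated in order: term 3 = T·WT = TWT.
The next term joins WTTWTTWTWTTWT and TWTWTTWTWTTWTTWTWTTWT.

WTTWTTWTWTTWTTWTWTTWTWTTWTTWTWTTWT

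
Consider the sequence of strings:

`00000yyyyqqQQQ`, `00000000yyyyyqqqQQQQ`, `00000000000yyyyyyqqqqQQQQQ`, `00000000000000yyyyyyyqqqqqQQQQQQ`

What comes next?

00000000000000000yyyyyyyyqqqqqqQQQQQQQ

Each string has the form 0^{3n-1} y^{n+2} q^{n} Q^{n+1}, where the shown terms are n = 2, 3, 4, 5.
For the next term, n = 6, so the run lengths are 17, 8, 6, 7.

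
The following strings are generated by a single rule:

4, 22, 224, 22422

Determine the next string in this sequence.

This is a Fibonacci-style word recurrence s(k) = s(k−1)·s(k−2): e.g. 22·4 = 224.
The next term joins 22422 and 224.

22422224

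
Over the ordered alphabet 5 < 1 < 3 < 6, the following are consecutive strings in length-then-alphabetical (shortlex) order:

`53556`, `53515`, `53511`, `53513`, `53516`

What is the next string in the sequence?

53535

Find the rightmost character of 53516 below 6, bump it to the next letter, and reset everything to its right to 5.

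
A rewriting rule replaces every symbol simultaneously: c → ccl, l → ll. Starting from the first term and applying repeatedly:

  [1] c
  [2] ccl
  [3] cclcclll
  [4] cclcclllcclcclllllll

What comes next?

Replace each of the 20 characters of cclcclllcclcclllllll in place — ccl ccl ll ccl ccl ll ll ll ccl ccl ll ccl ccl ll ll ll ll ll ll ll — and concatenate.

cclcclllcclcclllllllcclcclllcclcclllllllllllllll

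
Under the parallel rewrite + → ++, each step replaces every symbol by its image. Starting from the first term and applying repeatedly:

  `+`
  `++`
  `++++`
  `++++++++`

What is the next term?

++++++++++++++++

Rewriting each symbol of ++++++++: +→++, +→++, +→++, +→++, +→++, +→++, +→++, +→++, which concatenates to ++ ++ ++ ++ ++ ++ ++ ++.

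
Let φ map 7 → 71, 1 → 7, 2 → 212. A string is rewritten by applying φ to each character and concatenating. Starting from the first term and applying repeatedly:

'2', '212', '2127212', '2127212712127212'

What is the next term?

21272127121272127172127212712127212

φ(2127212712127212) expands symbol-by-symbol to 212 7 212 71 212 7 212 71 7 212 7 212 71 212 7 212; joining the 16 pieces gives the next term.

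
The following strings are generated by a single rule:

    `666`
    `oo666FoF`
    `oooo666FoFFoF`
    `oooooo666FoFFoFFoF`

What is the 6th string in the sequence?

oooooooooo666FoFFoFFoFFoFFoF

Every step adds oo to the front and FoF to the end of the previous string.
From oooooo666FoFFoFFoF, 2 further steps: oooooo666FoFFoFFoF → oooooooo666FoFFoFFoFFoF → (answer).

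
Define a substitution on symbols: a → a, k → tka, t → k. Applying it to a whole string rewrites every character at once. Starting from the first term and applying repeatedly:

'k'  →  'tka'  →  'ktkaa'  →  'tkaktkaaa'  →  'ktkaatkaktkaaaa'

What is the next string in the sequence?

Rewriting the 15 symbols of ktkaatkaktkaaaa one by one yields tka k tka a a k tka a tka k tka a a a a; concatenated:

tkaktkaaaktkaatkaktkaaaaa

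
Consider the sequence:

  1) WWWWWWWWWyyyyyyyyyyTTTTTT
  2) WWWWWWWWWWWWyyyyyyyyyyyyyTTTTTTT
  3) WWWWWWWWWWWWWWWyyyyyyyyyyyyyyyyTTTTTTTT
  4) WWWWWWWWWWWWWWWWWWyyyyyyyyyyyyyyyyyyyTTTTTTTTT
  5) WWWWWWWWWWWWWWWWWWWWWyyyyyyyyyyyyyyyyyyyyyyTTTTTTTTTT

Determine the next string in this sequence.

The n-th term is 3n W's then 3n+1 y's then n+3 T's, where the shown terms are n = 3, 4, 5, 6, 7.
For the next term, n = 8, so the run lengths are 24, 25, 11.

WWWWWWWWWWWWWWWWWWWWWWWWyyyyyyyyyyyyyyyyyyyyyyyyyTTTTTTTTTTT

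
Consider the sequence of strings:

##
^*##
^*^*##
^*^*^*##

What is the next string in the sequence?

The strings grow by a fixed prefix ^* each time.
One more step from ^*^*^*## gives the answer.

^*^*^*^*##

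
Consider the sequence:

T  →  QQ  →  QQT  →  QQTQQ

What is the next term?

QQTQQQQT

This is a Fibonacci-style word recurrence s(k) = s(k−1)·s(k−2): e.g. QQ·T = QQT.
Continuing: QQTQQ · QQT gives term 5.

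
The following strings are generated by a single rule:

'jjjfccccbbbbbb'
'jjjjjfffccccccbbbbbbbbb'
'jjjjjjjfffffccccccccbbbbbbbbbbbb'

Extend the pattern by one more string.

Reading off run lengths: j runs 3, 5, 7; f runs 1, 3, 5; c runs 4, 6, 8; b runs 6, 9, 12 — each is linear in n (n = 1, 2, …).
For the next term, n = 4, so the run lengths are 9, 7, 10, 15.

jjjjjjjjjfffffffccccccccccbbbbbbbbbbbbbbb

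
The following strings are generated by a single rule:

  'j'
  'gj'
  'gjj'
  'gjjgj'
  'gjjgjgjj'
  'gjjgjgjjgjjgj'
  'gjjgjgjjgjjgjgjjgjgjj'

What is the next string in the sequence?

gjjgjgjjgjjgjgjjgjgjjgjjgjgjjgjjgj

Each term (from the third on) is the previous term followed by the one before it: term 3 = gj·j = gjj.
So term 8 is gjjgjgjjgjjgjgjjgjgjj·gjjgjgjjgjjgj.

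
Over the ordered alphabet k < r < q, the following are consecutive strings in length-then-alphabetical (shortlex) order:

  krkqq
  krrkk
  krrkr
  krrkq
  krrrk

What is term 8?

Continuing the enumeration 3 steps past krrrk: krrrk → krrrr → krrrq → (answer).

krrqk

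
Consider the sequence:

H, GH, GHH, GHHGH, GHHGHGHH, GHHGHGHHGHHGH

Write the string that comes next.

GHHGHGHHGHHGHGHHGHGHH

This is a Fibonacci-style word recurrence s(k) = s(k−1)·s(k−2): e.g. GH·H = GHH.
Continuing: GHHGHGHHGHHGH · GHHGHGHH gives term 7.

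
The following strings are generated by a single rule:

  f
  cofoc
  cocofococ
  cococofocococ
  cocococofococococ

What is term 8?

Each term wraps the previous one in co on the left and oc on the right.
From cocococofococococ, 3 further steps: cocococofococococ → cococococofocococococ → cocococococofococococococ → (answer).

cococococococofocococococococ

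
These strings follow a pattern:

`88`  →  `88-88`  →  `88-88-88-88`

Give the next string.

Every step duplicates the string with '-' between the halves.
Doubling 88-88-88-88 with '-' between the halves:

88-88-88-88-88-88-88-88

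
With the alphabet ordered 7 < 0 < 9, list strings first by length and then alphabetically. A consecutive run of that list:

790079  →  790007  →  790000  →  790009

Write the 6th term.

790090

Continuing the enumeration 2 steps past 790009: 790009 → 790097 → (answer).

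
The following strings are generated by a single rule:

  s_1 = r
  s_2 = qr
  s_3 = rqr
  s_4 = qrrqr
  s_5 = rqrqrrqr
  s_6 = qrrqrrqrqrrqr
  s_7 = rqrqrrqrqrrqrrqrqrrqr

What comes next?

qrrqrrqrqrrqrrqrqrrqrqrrqrrqrqrrqr

Each term (from the third on) is the two preceding terms concatenated in order: term 3 = r·qr = rqr.
So term 8 is qrrqrrqrqrrqr·rqrqrrqrqrrqrrqrqrrqr.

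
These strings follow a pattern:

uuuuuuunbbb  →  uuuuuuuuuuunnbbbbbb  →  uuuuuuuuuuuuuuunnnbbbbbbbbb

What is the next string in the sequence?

The n-th term is 4n+3 u's then n n's then 3n b's (n = 1, 2, …).
At n = 4 the blocks have lengths 19, 4, 12.

uuuuuuuuuuuuuuuuuuunnnnbbbbbbbbbbbb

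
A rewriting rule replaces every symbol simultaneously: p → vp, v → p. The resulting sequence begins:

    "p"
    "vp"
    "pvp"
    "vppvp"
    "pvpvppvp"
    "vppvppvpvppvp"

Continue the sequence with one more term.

Applying the rule to each of the 13 symbols of vppvppvpvppvp gives the pieces p vp vp p vp vp p vp p vp vp p vp, which concatenate to the answer.

pvpvppvpvppvppvpvppvp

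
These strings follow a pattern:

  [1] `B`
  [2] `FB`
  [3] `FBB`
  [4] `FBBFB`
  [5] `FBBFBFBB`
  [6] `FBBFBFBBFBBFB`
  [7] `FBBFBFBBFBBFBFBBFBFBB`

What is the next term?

From term 3 onward, concatenate the last term with the second-to-last: FB·B = FBB, FBB·FB = FBBFB, …
Continuing: FBBFBFBBFBBFBFBBFBFBB · FBBFBFBBFBBFB gives term 8.

FBBFBFBBFBBFBFBBFBFBBFBBFBFBBFBBFB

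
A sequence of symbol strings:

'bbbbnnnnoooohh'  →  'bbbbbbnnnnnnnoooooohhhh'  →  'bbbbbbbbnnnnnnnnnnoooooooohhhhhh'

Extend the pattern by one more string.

bbbbbbbbbbnnnnnnnnnnnnnoooooooooohhhhhhhh

The n-th term is 2n b's then 3n-2 n's then 2n o's then 2n-2 h's, where the shown terms are n = 2, 3, 4.
For the next term, n = 5, so the run lengths are 10, 13, 10, 8.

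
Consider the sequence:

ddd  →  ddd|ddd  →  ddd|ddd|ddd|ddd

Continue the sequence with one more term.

Each string is two copies of the previous one joined by '|'.
One more doubling of ddd|ddd|ddd|ddd gives the answer.

ddd|ddd|ddd|ddd|ddd|ddd|ddd|ddd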